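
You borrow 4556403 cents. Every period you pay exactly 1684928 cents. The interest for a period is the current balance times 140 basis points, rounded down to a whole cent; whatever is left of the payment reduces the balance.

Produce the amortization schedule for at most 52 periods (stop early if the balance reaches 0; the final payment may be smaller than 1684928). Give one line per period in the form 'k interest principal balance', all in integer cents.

1 63789 1621139 2935264
2 41093 1643835 1291429
3 18080 1291429 0

1. interest=⌊4556403·140/10000⌋=63789; principal=1684928-63789=1621139; balance=4556403-1621139=2935264
2. interest=⌊2935264·140/10000⌋=41093; principal=1684928-41093=1643835; balance=2935264-1643835=1291429
3. interest=⌊1291429·140/10000⌋=18080; principal=min(1684928-18080,1291429)=1291429; balance=1291429-1291429=0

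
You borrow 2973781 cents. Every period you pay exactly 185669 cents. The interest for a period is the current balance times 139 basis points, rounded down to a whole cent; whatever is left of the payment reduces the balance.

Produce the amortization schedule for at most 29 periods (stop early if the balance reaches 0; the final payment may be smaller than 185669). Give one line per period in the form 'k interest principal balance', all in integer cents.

1. interest=⌊2973781·139/10000⌋=41335; principal=185669-41335=144334; balance=2973781-144334=2829447
2. interest=⌊2829447·139/10000⌋=39329; principal=185669-39329=146340; balance=2829447-146340=2683107
3. interest=⌊2683107·139/10000⌋=37295; principal=185669-37295=148374; balance=2683107-148374=2534733
4. interest=⌊2534733·139/10000⌋=35232; principal=185669-35232=150437; balance=2534733-150437=2384296
5. interest=⌊2384296·139/10000⌋=33141; principal=185669-33141=152528; balance=2384296-152528=2231768
6. interest=⌊2231768·139/10000⌋=31021; principal=185669-31021=154648; balance=2231768-154648=2077120
7. interest=⌊2077120·139/10000⌋=28871; principal=185669-28871=156798; balance=2077120-156798=1920322
8. interest=⌊1920322·139/10000⌋=26692; principal=185669-26692=158977; balance=1920322-158977=1761345
9. interest=⌊1761345·139/10000⌋=24482; principal=185669-24482=161187; balance=1761345-161187=1600158
10. interest=⌊1600158·139/10000⌋=22242; principal=185669-22242=163427; balance=1600158-163427=1436731
11. interest=⌊1436731·139/10000⌋=19970; principal=185669-19970=165699; balance=1436731-165699=1271032
12. interest=⌊1271032·139/10000⌋=17667; principal=185669-17667=168002; balance=1271032-168002=1103030
13. interest=⌊1103030·139/10000⌋=15332; principal=185669-15332=170337; balance=1103030-170337=932693
14. interest=⌊932693·139/10000⌋=12964; principal=185669-12964=172705; balance=932693-172705=759988
15. interest=⌊759988·139/10000⌋=10563; principal=185669-10563=175106; balance=759988-175106=584882
16. interest=⌊584882·139/10000⌋=8129; principal=185669-8129=177540; balance=584882-177540=407342
17. interest=⌊407342·139/10000⌋=5662; principal=185669-5662=180007; balance=407342-180007=227335
18. interest=⌊227335·139/10000⌋=3159; principal=185669-3159=182510; balance=227335-182510=44825
19. interest=⌊44825·139/10000⌋=623; principal=min(185669-623,44825)=44825; balance=44825-44825=0

1 41335 144334 2829447
2 39329 146340 2683107
3 37295 148374 2534733
4 35232 150437 2384296
5 33141 152528 2231768
6 31021 154648 2077120
7 28871 156798 1920322
8 26692 158977 1761345
9 24482 161187 1600158
10 22242 163427 1436731
11 19970 165699 1271032
12 17667 168002 1103030
13 15332 170337 932693
14 12964 172705 759988
15 10563 175106 584882
16 8129 177540 407342
17 5662 180007 227335
18 3159 182510 44825
19 623 44825 0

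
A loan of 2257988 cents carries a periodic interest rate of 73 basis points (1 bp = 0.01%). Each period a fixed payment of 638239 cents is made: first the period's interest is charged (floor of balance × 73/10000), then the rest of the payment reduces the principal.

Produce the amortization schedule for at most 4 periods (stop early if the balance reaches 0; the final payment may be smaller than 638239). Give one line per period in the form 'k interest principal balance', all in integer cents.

1 16483 621756 1636232
2 11944 626295 1009937
3 7372 630867 379070
4 2767 379070 0

1. interest=⌊2257988·73/10000⌋=16483; principal=638239-16483=621756; balance=2257988-621756=1636232
2. interest=⌊1636232·73/10000⌋=11944; principal=638239-11944=626295; balance=1636232-626295=1009937
3. interest=⌊1009937·73/10000⌋=7372; principal=638239-7372=630867; balance=1009937-630867=379070
4. interest=⌊379070·73/10000⌋=2767; principal=min(638239-2767,379070)=379070; balance=379070-379070=0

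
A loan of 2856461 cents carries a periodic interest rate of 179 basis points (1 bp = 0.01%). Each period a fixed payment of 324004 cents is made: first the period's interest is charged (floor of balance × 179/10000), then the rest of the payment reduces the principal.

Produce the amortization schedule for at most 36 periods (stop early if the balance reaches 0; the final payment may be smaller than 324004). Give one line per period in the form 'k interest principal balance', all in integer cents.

1 51130 272874 2583587
2 46246 277758 2305829
3 41274 282730 2023099
4 36213 287791 1735308
5 31062 292942 1442366
6 25818 298186 1144180
7 20480 303524 840656
8 15047 308957 531699
9 9517 314487 217212
10 3888 217212 0

1. interest=⌊2856461·179/10000⌋=51130; principal=324004-51130=272874; balance=2856461-272874=2583587
2. interest=⌊2583587·179/10000⌋=46246; principal=324004-46246=277758; balance=2583587-277758=2305829
3. interest=⌊2305829·179/10000⌋=41274; principal=324004-41274=282730; balance=2305829-282730=2023099
4. interest=⌊2023099·179/10000⌋=36213; principal=324004-36213=287791; balance=2023099-287791=1735308
5. interest=⌊1735308·179/10000⌋=31062; principal=324004-31062=292942; balance=1735308-292942=1442366
6. interest=⌊1442366·179/10000⌋=25818; principal=324004-25818=298186; balance=1442366-298186=1144180
7. interest=⌊1144180·179/10000⌋=20480; principal=324004-20480=303524; balance=1144180-303524=840656
8. interest=⌊840656·179/10000⌋=15047; principal=324004-15047=308957; balance=840656-308957=531699
9. interest=⌊531699·179/10000⌋=9517; principal=324004-9517=314487; balance=531699-314487=217212
10. interest=⌊217212·179/10000⌋=3888; principal=min(324004-3888,217212)=217212; balance=217212-217212=0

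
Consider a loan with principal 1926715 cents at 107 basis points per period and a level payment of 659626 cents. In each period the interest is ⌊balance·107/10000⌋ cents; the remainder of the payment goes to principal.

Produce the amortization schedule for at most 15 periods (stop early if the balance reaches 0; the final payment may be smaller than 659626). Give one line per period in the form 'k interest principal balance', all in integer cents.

1. interest=⌊1926715·107/10000⌋=20615; principal=659626-20615=639011; balance=1926715-639011=1287704
2. interest=⌊1287704·107/10000⌋=13778; principal=659626-13778=645848; balance=1287704-645848=641856
3. interest=⌊641856·107/10000⌋=6867; principal=min(659626-6867,641856)=641856; balance=641856-641856=0

1 20615 639011 1287704
2 13778 645848 641856
3 6867 641856 0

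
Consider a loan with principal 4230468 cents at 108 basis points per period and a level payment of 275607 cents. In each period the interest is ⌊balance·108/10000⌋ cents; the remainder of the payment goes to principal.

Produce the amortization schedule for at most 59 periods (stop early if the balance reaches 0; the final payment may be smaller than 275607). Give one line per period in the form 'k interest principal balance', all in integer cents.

1 45689 229918 4000550
2 43205 232402 3768148
3 40695 234912 3533236
4 38158 237449 3295787
5 35594 240013 3055774
6 33002 242605 2813169
7 30382 245225 2567944
8 27733 247874 2320070
9 25056 250551 2069519
10 22350 253257 1816262
11 19615 255992 1560270
12 16850 258757 1301513
13 14056 261551 1039962
14 11231 264376 775586
15 8376 267231 508355
16 5490 270117 238238
17 2572 238238 0

1. interest=⌊4230468·108/10000⌋=45689; principal=275607-45689=229918; balance=4230468-229918=4000550
2. interest=⌊4000550·108/10000⌋=43205; principal=275607-43205=232402; balance=4000550-232402=3768148
3. interest=⌊3768148·108/10000⌋=40695; principal=275607-40695=234912; balance=3768148-234912=3533236
4. interest=⌊3533236·108/10000⌋=38158; principal=275607-38158=237449; balance=3533236-237449=3295787
5. interest=⌊3295787·108/10000⌋=35594; principal=275607-35594=240013; balance=3295787-240013=3055774
6. interest=⌊3055774·108/10000⌋=33002; principal=275607-33002=242605; balance=3055774-242605=2813169
7. interest=⌊2813169·108/10000⌋=30382; principal=275607-30382=245225; balance=2813169-245225=2567944
8. interest=⌊2567944·108/10000⌋=27733; principal=275607-27733=247874; balance=2567944-247874=2320070
9. interest=⌊2320070·108/10000⌋=25056; principal=275607-25056=250551; balance=2320070-250551=2069519
10. interest=⌊2069519·108/10000⌋=22350; principal=275607-22350=253257; balance=2069519-253257=1816262
11. interest=⌊1816262·108/10000⌋=19615; principal=275607-19615=255992; balance=1816262-255992=1560270
12. interest=⌊1560270·108/10000⌋=16850; principal=275607-16850=258757; balance=1560270-258757=1301513
13. interest=⌊1301513·108/10000⌋=14056; principal=275607-14056=261551; balance=1301513-261551=1039962
14. interest=⌊1039962·108/10000⌋=11231; principal=275607-11231=264376; balance=1039962-264376=775586
15. interest=⌊775586·108/10000⌋=8376; principal=275607-8376=267231; balance=775586-267231=508355
16. interest=⌊508355·108/10000⌋=5490; principal=275607-5490=270117; balance=508355-270117=238238
17. interest=⌊238238·108/10000⌋=2572; principal=min(275607-2572,238238)=238238; balance=238238-238238=0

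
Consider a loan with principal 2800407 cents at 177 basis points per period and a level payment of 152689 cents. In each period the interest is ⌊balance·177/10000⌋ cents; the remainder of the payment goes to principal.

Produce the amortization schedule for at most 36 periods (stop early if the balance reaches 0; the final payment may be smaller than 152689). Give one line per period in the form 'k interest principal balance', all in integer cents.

1 49567 103122 2697285
2 47741 104948 2592337
3 45884 106805 2485532
4 43993 108696 2376836
5 42069 110620 2266216
6 40112 112577 2153639
7 38119 114570 2039069
8 36091 116598 1922471
9 34027 118662 1803809
10 31927 120762 1683047
11 29789 122900 1560147
12 27614 125075 1435072
13 25400 127289 1307783
14 23147 129542 1178241
15 20854 131835 1046406
16 18521 134168 912238
17 16146 136543 775695
18 13729 138960 636735
19 11270 141419 495316
20 8767 143922 351394
21 6219 146470 204924
22 3627 149062 55862
23 988 55862 0

1. interest=⌊2800407·177/10000⌋=49567; principal=152689-49567=103122; balance=2800407-103122=2697285
2. interest=⌊2697285·177/10000⌋=47741; principal=152689-47741=104948; balance=2697285-104948=2592337
3. interest=⌊2592337·177/10000⌋=45884; principal=152689-45884=106805; balance=2592337-106805=2485532
4. interest=⌊2485532·177/10000⌋=43993; principal=152689-43993=108696; balance=2485532-108696=2376836
5. interest=⌊2376836·177/10000⌋=42069; principal=152689-42069=110620; balance=2376836-110620=2266216
6. interest=⌊2266216·177/10000⌋=40112; principal=152689-40112=112577; balance=2266216-112577=2153639
7. interest=⌊2153639·177/10000⌋=38119; principal=152689-38119=114570; balance=2153639-114570=2039069
8. interest=⌊2039069·177/10000⌋=36091; principal=152689-36091=116598; balance=2039069-116598=1922471
9. interest=⌊1922471·177/10000⌋=34027; principal=152689-34027=118662; balance=1922471-118662=1803809
10. interest=⌊1803809·177/10000⌋=31927; principal=152689-31927=120762; balance=1803809-120762=1683047
11. interest=⌊1683047·177/10000⌋=29789; principal=152689-29789=122900; balance=1683047-122900=1560147
12. interest=⌊1560147·177/10000⌋=27614; principal=152689-27614=125075; balance=1560147-125075=1435072
13. interest=⌊1435072·177/10000⌋=25400; principal=152689-25400=127289; balance=1435072-127289=1307783
14. interest=⌊1307783·177/10000⌋=23147; principal=152689-23147=129542; balance=1307783-129542=1178241
15. interest=⌊1178241·177/10000⌋=20854; principal=152689-20854=131835; balance=1178241-131835=1046406
16. interest=⌊1046406·177/10000⌋=18521; principal=152689-18521=134168; balance=1046406-134168=912238
17. interest=⌊912238·177/10000⌋=16146; principal=152689-16146=136543; balance=912238-136543=775695
18. interest=⌊775695·177/10000⌋=13729; principal=152689-13729=138960; balance=775695-138960=636735
19. interest=⌊636735·177/10000⌋=11270; principal=152689-11270=141419; balance=636735-141419=495316
20. interest=⌊495316·177/10000⌋=8767; principal=152689-8767=143922; balance=495316-143922=351394
21. interest=⌊351394·177/10000⌋=6219; principal=152689-6219=146470; balance=351394-146470=204924
22. interest=⌊204924·177/10000⌋=3627; principal=152689-3627=149062; balance=204924-149062=55862
23. interest=⌊55862·177/10000⌋=988; principal=min(152689-988,55862)=55862; balance=55862-55862=0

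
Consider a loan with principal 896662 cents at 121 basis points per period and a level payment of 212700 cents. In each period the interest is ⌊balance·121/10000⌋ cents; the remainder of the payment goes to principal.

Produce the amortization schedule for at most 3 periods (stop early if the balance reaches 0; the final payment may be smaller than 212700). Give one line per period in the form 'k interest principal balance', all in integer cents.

1 10849 201851 694811
2 8407 204293 490518
3 5935 206765 283753

1. interest=⌊896662·121/10000⌋=10849; principal=212700-10849=201851; balance=896662-201851=694811
2. interest=⌊694811·121/10000⌋=8407; principal=212700-8407=204293; balance=694811-204293=490518
3. interest=⌊490518·121/10000⌋=5935; principal=212700-5935=206765; balance=490518-206765=283753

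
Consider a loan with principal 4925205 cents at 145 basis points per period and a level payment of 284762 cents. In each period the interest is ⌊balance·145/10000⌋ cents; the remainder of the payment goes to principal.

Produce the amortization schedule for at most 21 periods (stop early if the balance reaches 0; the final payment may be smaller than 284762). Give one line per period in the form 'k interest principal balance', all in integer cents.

1 71415 213347 4711858
2 68321 216441 4495417
3 65183 219579 4275838
4 61999 222763 4053075
5 58769 225993 3827082
6 55492 229270 3597812
7 52168 232594 3365218
8 48795 235967 3129251
9 45374 239388 2889863
10 41903 242859 2647004
11 38381 246381 2400623
12 34809 249953 2150670
13 31184 253578 1897092
14 27507 257255 1639837
15 23777 260985 1378852
16 19993 264769 1114083
17 16154 268608 845475
18 12259 272503 572972
19 8308 276454 296518
20 4299 280463 16055
21 232 16055 0

1. interest=⌊4925205·145/10000⌋=71415; principal=284762-71415=213347; balance=4925205-213347=4711858
2. interest=⌊4711858·145/10000⌋=68321; principal=284762-68321=216441; balance=4711858-216441=4495417
3. interest=⌊4495417·145/10000⌋=65183; principal=284762-65183=219579; balance=4495417-219579=4275838
4. interest=⌊4275838·145/10000⌋=61999; principal=284762-61999=222763; balance=4275838-222763=4053075
5. interest=⌊4053075·145/10000⌋=58769; principal=284762-58769=225993; balance=4053075-225993=3827082
6. interest=⌊3827082·145/10000⌋=55492; principal=284762-55492=229270; balance=3827082-229270=3597812
7. interest=⌊3597812·145/10000⌋=52168; principal=284762-52168=232594; balance=3597812-232594=3365218
8. interest=⌊3365218·145/10000⌋=48795; principal=284762-48795=235967; balance=3365218-235967=3129251
9. interest=⌊3129251·145/10000⌋=45374; principal=284762-45374=239388; balance=3129251-239388=2889863
10. interest=⌊2889863·145/10000⌋=41903; principal=284762-41903=242859; balance=2889863-242859=2647004
11. interest=⌊2647004·145/10000⌋=38381; principal=284762-38381=246381; balance=2647004-246381=2400623
12. interest=⌊2400623·145/10000⌋=34809; principal=284762-34809=249953; balance=2400623-249953=2150670
13. interest=⌊2150670·145/10000⌋=31184; principal=284762-31184=253578; balance=2150670-253578=1897092
14. interest=⌊1897092·145/10000⌋=27507; principal=284762-27507=257255; balance=1897092-257255=1639837
15. interest=⌊1639837·145/10000⌋=23777; principal=284762-23777=260985; balance=1639837-260985=1378852
16. interest=⌊1378852·145/10000⌋=19993; principal=284762-19993=264769; balance=1378852-264769=1114083
17. interest=⌊1114083·145/10000⌋=16154; principal=284762-16154=268608; balance=1114083-268608=845475
18. interest=⌊845475·145/10000⌋=12259; principal=284762-12259=272503; balance=845475-272503=572972
19. interest=⌊572972·145/10000⌋=8308; principal=284762-8308=276454; balance=572972-276454=296518
20. interest=⌊296518·145/10000⌋=4299; principal=284762-4299=280463; balance=296518-280463=16055
21. interest=⌊16055·145/10000⌋=232; principal=min(284762-232,16055)=16055; balance=16055-16055=0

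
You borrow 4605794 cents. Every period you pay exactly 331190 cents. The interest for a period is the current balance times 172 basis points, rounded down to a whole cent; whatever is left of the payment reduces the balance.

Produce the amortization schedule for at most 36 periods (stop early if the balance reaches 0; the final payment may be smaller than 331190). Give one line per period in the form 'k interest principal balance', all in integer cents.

1. interest=⌊4605794·172/10000⌋=79219; principal=331190-79219=251971; balance=4605794-251971=4353823
2. interest=⌊4353823·172/10000⌋=74885; principal=331190-74885=256305; balance=4353823-256305=4097518
3. interest=⌊4097518·172/10000⌋=70477; principal=331190-70477=260713; balance=4097518-260713=3836805
4. interest=⌊3836805·172/10000⌋=65993; principal=331190-65993=265197; balance=3836805-265197=3571608
5. interest=⌊3571608·172/10000⌋=61431; principal=331190-61431=269759; balance=3571608-269759=3301849
6. interest=⌊3301849·172/10000⌋=56791; principal=331190-56791=274399; balance=3301849-274399=3027450
7. interest=⌊3027450·172/10000⌋=52072; principal=331190-52072=279118; balance=3027450-279118=2748332
8. interest=⌊2748332·172/10000⌋=47271; principal=331190-47271=283919; balance=2748332-283919=2464413
9. interest=⌊2464413·172/10000⌋=42387; principal=331190-42387=288803; balance=2464413-288803=2175610
10. interest=⌊2175610·172/10000⌋=37420; principal=331190-37420=293770; balance=2175610-293770=1881840
11. interest=⌊1881840·172/10000⌋=32367; principal=331190-32367=298823; balance=1881840-298823=1583017
12. interest=⌊1583017·172/10000⌋=27227; principal=331190-27227=303963; balance=1583017-303963=1279054
13. interest=⌊1279054·172/10000⌋=21999; principal=331190-21999=309191; balance=1279054-309191=969863
14. interest=⌊969863·172/10000⌋=16681; principal=331190-16681=314509; balance=969863-314509=655354
15. interest=⌊655354·172/10000⌋=11272; principal=331190-11272=319918; balance=655354-319918=335436
16. interest=⌊335436·172/10000⌋=5769; principal=331190-5769=325421; balance=335436-325421=10015
17. interest=⌊10015·172/10000⌋=172; principal=min(331190-172,10015)=10015; balance=10015-10015=0

1 79219 251971 4353823
2 74885 256305 4097518
3 70477 260713 3836805
4 65993 265197 3571608
5 61431 269759 3301849
6 56791 274399 3027450
7 52072 279118 2748332
8 47271 283919 2464413
9 42387 288803 2175610
10 37420 293770 1881840
11 32367 298823 1583017
12 27227 303963 1279054
13 21999 309191 969863
14 16681 314509 655354
15 11272 319918 335436
16 5769 325421 10015
17 172 10015 0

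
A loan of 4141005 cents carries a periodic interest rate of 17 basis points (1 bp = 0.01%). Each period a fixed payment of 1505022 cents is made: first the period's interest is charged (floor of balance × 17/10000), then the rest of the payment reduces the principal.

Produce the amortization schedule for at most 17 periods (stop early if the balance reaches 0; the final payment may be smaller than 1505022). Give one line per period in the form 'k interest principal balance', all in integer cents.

1 7039 1497983 2643022
2 4493 1500529 1142493
3 1942 1142493 0

1. interest=⌊4141005·17/10000⌋=7039; principal=1505022-7039=1497983; balance=4141005-1497983=2643022
2. interest=⌊2643022·17/10000⌋=4493; principal=1505022-4493=1500529; balance=2643022-1500529=1142493
3. interest=⌊1142493·17/10000⌋=1942; principal=min(1505022-1942,1142493)=1142493; balance=1142493-1142493=0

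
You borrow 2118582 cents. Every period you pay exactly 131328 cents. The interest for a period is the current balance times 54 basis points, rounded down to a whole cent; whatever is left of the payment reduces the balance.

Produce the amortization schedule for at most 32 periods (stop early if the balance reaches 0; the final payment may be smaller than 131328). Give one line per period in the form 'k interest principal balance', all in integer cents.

1 11440 119888 1998694
2 10792 120536 1878158
3 10142 121186 1756972
4 9487 121841 1635131
5 8829 122499 1512632
6 8168 123160 1389472
7 7503 123825 1265647
8 6834 124494 1141153
9 6162 125166 1015987
10 5486 125842 890145
11 4806 126522 763623
12 4123 127205 636418
13 3436 127892 508526
14 2746 128582 379944
15 2051 129277 250667
16 1353 129975 120692
17 651 120692 0

1. interest=⌊2118582·54/10000⌋=11440; principal=131328-11440=119888; balance=2118582-119888=1998694
2. interest=⌊1998694·54/10000⌋=10792; principal=131328-10792=120536; balance=1998694-120536=1878158
3. interest=⌊1878158·54/10000⌋=10142; principal=131328-10142=121186; balance=1878158-121186=1756972
4. interest=⌊1756972·54/10000⌋=9487; principal=131328-9487=121841; balance=1756972-121841=1635131
5. interest=⌊1635131·54/10000⌋=8829; principal=131328-8829=122499; balance=1635131-122499=1512632
6. interest=⌊1512632·54/10000⌋=8168; principal=131328-8168=123160; balance=1512632-123160=1389472
7. interest=⌊1389472·54/10000⌋=7503; principal=131328-7503=123825; balance=1389472-123825=1265647
8. interest=⌊1265647·54/10000⌋=6834; principal=131328-6834=124494; balance=1265647-124494=1141153
9. interest=⌊1141153·54/10000⌋=6162; principal=131328-6162=125166; balance=1141153-125166=1015987
10. interest=⌊1015987·54/10000⌋=5486; principal=131328-5486=125842; balance=1015987-125842=890145
11. interest=⌊890145·54/10000⌋=4806; principal=131328-4806=126522; balance=890145-126522=763623
12. interest=⌊763623·54/10000⌋=4123; principal=131328-4123=127205; balance=763623-127205=636418
13. interest=⌊636418·54/10000⌋=3436; principal=131328-3436=127892; balance=636418-127892=508526
14. interest=⌊508526·54/10000⌋=2746; principal=131328-2746=128582; balance=508526-128582=379944
15. interest=⌊379944·54/10000⌋=2051; principal=131328-2051=129277; balance=379944-129277=250667
16. interest=⌊250667·54/10000⌋=1353; principal=131328-1353=129975; balance=250667-129975=120692
17. interest=⌊120692·54/10000⌋=651; principal=min(131328-651,120692)=120692; balance=120692-120692=0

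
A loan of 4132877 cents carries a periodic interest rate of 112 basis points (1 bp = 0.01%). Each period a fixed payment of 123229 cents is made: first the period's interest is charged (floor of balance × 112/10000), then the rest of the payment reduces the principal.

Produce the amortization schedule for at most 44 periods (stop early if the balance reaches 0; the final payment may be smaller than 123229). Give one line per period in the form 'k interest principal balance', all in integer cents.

1 46288 76941 4055936
2 45426 77803 3978133
3 44555 78674 3899459
4 43673 79556 3819903
5 42782 80447 3739456
6 41881 81348 3658108
7 40970 82259 3575849
8 40049 83180 3492669
9 39117 84112 3408557
10 38175 85054 3323503
11 37223 86006 3237497
12 36259 86970 3150527
13 35285 87944 3062583
14 34300 88929 2973654
15 33304 89925 2883729
16 32297 90932 2792797
17 31279 91950 2700847
18 30249 92980 2607867
19 29208 94021 2513846
20 28155 95074 2418772
21 27090 96139 2322633
22 26013 97216 2225417
23 24924 98305 2127112
24 23823 99406 2027706
25 22710 100519 1927187
26 21584 101645 1825542
27 20446 102783 1722759
28 19294 103935 1618824
29 18130 105099 1513725
30 16953 106276 1407449
31 15763 107466 1299983
32 14559 108670 1191313
33 13342 109887 1081426
34 12111 111118 970308
35 10867 112362 857946
36 9608 113621 744325
37 8336 114893 629432
38 7049 116180 513252
39 5748 117481 395771
40 4432 118797 276974
41 3102 120127 156847
42 1756 121473 35374
43 396 35374 0

1. interest=⌊4132877·112/10000⌋=46288; principal=123229-46288=76941; balance=4132877-76941=4055936
2. interest=⌊4055936·112/10000⌋=45426; principal=123229-45426=77803; balance=4055936-77803=3978133
3. interest=⌊3978133·112/10000⌋=44555; principal=123229-44555=78674; balance=3978133-78674=3899459
4. interest=⌊3899459·112/10000⌋=43673; principal=123229-43673=79556; balance=3899459-79556=3819903
5. interest=⌊3819903·112/10000⌋=42782; principal=123229-42782=80447; balance=3819903-80447=3739456
6. interest=⌊3739456·112/10000⌋=41881; principal=123229-41881=81348; balance=3739456-81348=3658108
7. interest=⌊3658108·112/10000⌋=40970; principal=123229-40970=82259; balance=3658108-82259=3575849
8. interest=⌊3575849·112/10000⌋=40049; principal=123229-40049=83180; balance=3575849-83180=3492669
9. interest=⌊3492669·112/10000⌋=39117; principal=123229-39117=84112; balance=3492669-84112=3408557
10. interest=⌊3408557·112/10000⌋=38175; principal=123229-38175=85054; balance=3408557-85054=3323503
11. interest=⌊3323503·112/10000⌋=37223; principal=123229-37223=86006; balance=3323503-86006=3237497
12. interest=⌊3237497·112/10000⌋=36259; principal=123229-36259=86970; balance=3237497-86970=3150527
13. interest=⌊3150527·112/10000⌋=35285; principal=123229-35285=87944; balance=3150527-87944=3062583
14. interest=⌊3062583·112/10000⌋=34300; principal=123229-34300=88929; balance=3062583-88929=2973654
15. interest=⌊2973654·112/10000⌋=33304; principal=123229-33304=89925; balance=2973654-89925=2883729
16. interest=⌊2883729·112/10000⌋=32297; principal=123229-32297=90932; balance=2883729-90932=2792797
17. interest=⌊2792797·112/10000⌋=31279; principal=123229-31279=91950; balance=2792797-91950=2700847
18. interest=⌊2700847·112/10000⌋=30249; principal=123229-30249=92980; balance=2700847-92980=2607867
19. interest=⌊2607867·112/10000⌋=29208; principal=123229-29208=94021; balance=2607867-94021=2513846
20. interest=⌊2513846·112/10000⌋=28155; principal=123229-28155=95074; balance=2513846-95074=2418772
21. interest=⌊2418772·112/10000⌋=27090; principal=123229-27090=96139; balance=2418772-96139=2322633
22. interest=⌊2322633·112/10000⌋=26013; principal=123229-26013=97216; balance=2322633-97216=2225417
23. interest=⌊2225417·112/10000⌋=24924; principal=123229-24924=98305; balance=2225417-98305=2127112
24. interest=⌊2127112·112/10000⌋=23823; principal=123229-23823=99406; balance=2127112-99406=2027706
25. interest=⌊2027706·112/10000⌋=22710; principal=123229-22710=100519; balance=2027706-100519=1927187
26. interest=⌊1927187·112/10000⌋=21584; principal=123229-21584=101645; balance=1927187-101645=1825542
27. interest=⌊1825542·112/10000⌋=20446; principal=123229-20446=102783; balance=1825542-102783=1722759
28. interest=⌊1722759·112/10000⌋=19294; principal=123229-19294=103935; balance=1722759-103935=1618824
29. interest=⌊1618824·112/10000⌋=18130; principal=123229-18130=105099; balance=1618824-105099=1513725
30. interest=⌊1513725·112/10000⌋=16953; principal=123229-16953=106276; balance=1513725-106276=1407449
31. interest=⌊1407449·112/10000⌋=15763; principal=123229-15763=107466; balance=1407449-107466=1299983
32. interest=⌊1299983·112/10000⌋=14559; principal=123229-14559=108670; balance=1299983-108670=1191313
33. interest=⌊1191313·112/10000⌋=13342; principal=123229-13342=109887; balance=1191313-109887=1081426
34. interest=⌊1081426·112/10000⌋=12111; principal=123229-12111=111118; balance=1081426-111118=970308
35. interest=⌊970308·112/10000⌋=10867; principal=123229-10867=112362; balance=970308-112362=857946
36. interest=⌊857946·112/10000⌋=9608; principal=123229-9608=113621; balance=857946-113621=744325
37. interest=⌊744325·112/10000⌋=8336; principal=123229-8336=114893; balance=744325-114893=629432
38. interest=⌊629432·112/10000⌋=7049; principal=123229-7049=116180; balance=629432-116180=513252
39. interest=⌊513252·112/10000⌋=5748; principal=123229-5748=117481; balance=513252-117481=395771
40. interest=⌊395771·112/10000⌋=4432; principal=123229-4432=118797; balance=395771-118797=276974
41. interest=⌊276974·112/10000⌋=3102; principal=123229-3102=120127; balance=276974-120127=156847
42. interest=⌊156847·112/10000⌋=1756; principal=123229-1756=121473; balance=156847-121473=35374
43. interest=⌊35374·112/10000⌋=396; principal=min(123229-396,35374)=35374; balance=35374-35374=0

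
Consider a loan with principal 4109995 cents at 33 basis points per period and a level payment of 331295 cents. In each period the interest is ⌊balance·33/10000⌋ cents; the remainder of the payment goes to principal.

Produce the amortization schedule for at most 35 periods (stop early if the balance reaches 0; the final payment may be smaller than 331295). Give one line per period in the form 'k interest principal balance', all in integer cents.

1 13562 317733 3792262
2 12514 318781 3473481
3 11462 319833 3153648
4 10407 320888 2832760
5 9348 321947 2510813
6 8285 323010 2187803
7 7219 324076 1863727
8 6150 325145 1538582
9 5077 326218 1212364
10 4000 327295 885069
11 2920 328375 556694
12 1837 329458 227236
13 749 227236 0

1. interest=⌊4109995·33/10000⌋=13562; principal=331295-13562=317733; balance=4109995-317733=3792262
2. interest=⌊3792262·33/10000⌋=12514; principal=331295-12514=318781; balance=3792262-318781=3473481
3. interest=⌊3473481·33/10000⌋=11462; principal=331295-11462=319833; balance=3473481-319833=3153648
4. interest=⌊3153648·33/10000⌋=10407; principal=331295-10407=320888; balance=3153648-320888=2832760
5. interest=⌊2832760·33/10000⌋=9348; principal=331295-9348=321947; balance=2832760-321947=2510813
6. interest=⌊2510813·33/10000⌋=8285; principal=331295-8285=323010; balance=2510813-323010=2187803
7. interest=⌊2187803·33/10000⌋=7219; principal=331295-7219=324076; balance=2187803-324076=1863727
8. interest=⌊1863727·33/10000⌋=6150; principal=331295-6150=325145; balance=1863727-325145=1538582
9. interest=⌊1538582·33/10000⌋=5077; principal=331295-5077=326218; balance=1538582-326218=1212364
10. interest=⌊1212364·33/10000⌋=4000; principal=331295-4000=327295; balance=1212364-327295=885069
11. interest=⌊885069·33/10000⌋=2920; principal=331295-2920=328375; balance=885069-328375=556694
12. interest=⌊556694·33/10000⌋=1837; principal=331295-1837=329458; balance=556694-329458=227236
13. interest=⌊227236·33/10000⌋=749; principal=min(331295-749,227236)=227236; balance=227236-227236=0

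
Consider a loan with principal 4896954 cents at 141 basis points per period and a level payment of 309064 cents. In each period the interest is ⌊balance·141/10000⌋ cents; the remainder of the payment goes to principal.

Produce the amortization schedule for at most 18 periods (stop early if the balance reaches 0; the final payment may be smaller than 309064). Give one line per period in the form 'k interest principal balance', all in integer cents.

1 69047 240017 4656937
2 65662 243402 4413535
3 62230 246834 4166701
4 58750 250314 3916387
5 55221 253843 3662544
6 51641 257423 3405121
7 48012 261052 3144069
8 44331 264733 2879336
9 40598 268466 2610870
10 36813 272251 2338619
11 32974 276090 2062529
12 29081 279983 1782546
13 25133 283931 1498615
14 21130 287934 1210681
15 17070 291994 918687
16 12953 296111 622576
17 8778 300286 322290
18 4544 304520 17770

1. interest=⌊4896954·141/10000⌋=69047; principal=309064-69047=240017; balance=4896954-240017=4656937
2. interest=⌊4656937·141/10000⌋=65662; principal=309064-65662=243402; balance=4656937-243402=4413535
3. interest=⌊4413535·141/10000⌋=62230; principal=309064-62230=246834; balance=4413535-246834=4166701
4. interest=⌊4166701·141/10000⌋=58750; principal=309064-58750=250314; balance=4166701-250314=3916387
5. interest=⌊3916387·141/10000⌋=55221; principal=309064-55221=253843; balance=3916387-253843=3662544
6. interest=⌊3662544·141/10000⌋=51641; principal=309064-51641=257423; balance=3662544-257423=3405121
7. interest=⌊3405121·141/10000⌋=48012; principal=309064-48012=261052; balance=3405121-261052=3144069
8. interest=⌊3144069·141/10000⌋=44331; principal=309064-44331=264733; balance=3144069-264733=2879336
9. interest=⌊2879336·141/10000⌋=40598; principal=309064-40598=268466; balance=2879336-268466=2610870
10. interest=⌊2610870·141/10000⌋=36813; principal=309064-36813=272251; balance=2610870-272251=2338619
11. interest=⌊2338619·141/10000⌋=32974; principal=309064-32974=276090; balance=2338619-276090=2062529
12. interest=⌊2062529·141/10000⌋=29081; principal=309064-29081=279983; balance=2062529-279983=1782546
13. interest=⌊1782546·141/10000⌋=25133; principal=309064-25133=283931; balance=1782546-283931=1498615
14. interest=⌊1498615·141/10000⌋=21130; principal=309064-21130=287934; balance=1498615-287934=1210681
15. interest=⌊1210681·141/10000⌋=17070; principal=309064-17070=291994; balance=1210681-291994=918687
16. interest=⌊918687·141/10000⌋=12953; principal=309064-12953=296111; balance=918687-296111=622576
17. interest=⌊622576·141/10000⌋=8778; principal=309064-8778=300286; balance=622576-300286=322290
18. interest=⌊322290·141/10000⌋=4544; principal=309064-4544=304520; balance=322290-304520=17770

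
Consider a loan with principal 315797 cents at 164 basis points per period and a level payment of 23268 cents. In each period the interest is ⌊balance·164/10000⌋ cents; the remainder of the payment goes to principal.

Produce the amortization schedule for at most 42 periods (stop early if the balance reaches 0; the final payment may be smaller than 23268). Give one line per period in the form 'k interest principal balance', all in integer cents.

1 5179 18089 297708
2 4882 18386 279322
3 4580 18688 260634
4 4274 18994 241640
5 3962 19306 222334
6 3646 19622 202712
7 3324 19944 182768
8 2997 20271 162497
9 2664 20604 141893
10 2327 20941 120952
11 1983 21285 99667
12 1634 21634 78033
13 1279 21989 56044
14 919 22349 33695
15 552 22716 10979
16 180 10979 0

1. interest=⌊315797·164/10000⌋=5179; principal=23268-5179=18089; balance=315797-18089=297708
2. interest=⌊297708·164/10000⌋=4882; principal=23268-4882=18386; balance=297708-18386=279322
3. interest=⌊279322·164/10000⌋=4580; principal=23268-4580=18688; balance=279322-18688=260634
4. interest=⌊260634·164/10000⌋=4274; principal=23268-4274=18994; balance=260634-18994=241640
5. interest=⌊241640·164/10000⌋=3962; principal=23268-3962=19306; balance=241640-19306=222334
6. interest=⌊222334·164/10000⌋=3646; principal=23268-3646=19622; balance=222334-19622=202712
7. interest=⌊202712·164/10000⌋=3324; principal=23268-3324=19944; balance=202712-19944=182768
8. interest=⌊182768·164/10000⌋=2997; principal=23268-2997=20271; balance=182768-20271=162497
9. interest=⌊162497·164/10000⌋=2664; principal=23268-2664=20604; balance=162497-20604=141893
10. interest=⌊141893·164/10000⌋=2327; principal=23268-2327=20941; balance=141893-20941=120952
11. interest=⌊120952·164/10000⌋=1983; principal=23268-1983=21285; balance=120952-21285=99667
12. interest=⌊99667·164/10000⌋=1634; principal=23268-1634=21634; balance=99667-21634=78033
13. interest=⌊78033·164/10000⌋=1279; principal=23268-1279=21989; balance=78033-21989=56044
14. interest=⌊56044·164/10000⌋=919; principal=23268-919=22349; balance=56044-22349=33695
15. interest=⌊33695·164/10000⌋=552; principal=23268-552=22716; balance=33695-22716=10979
16. interest=⌊10979·164/10000⌋=180; principal=min(23268-180,10979)=10979; balance=10979-10979=0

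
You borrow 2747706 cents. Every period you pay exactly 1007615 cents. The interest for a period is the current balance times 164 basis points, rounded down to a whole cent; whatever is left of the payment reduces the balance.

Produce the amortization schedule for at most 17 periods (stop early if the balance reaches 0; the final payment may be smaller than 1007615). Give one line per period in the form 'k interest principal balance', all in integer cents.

1. interest=⌊2747706·164/10000⌋=45062; principal=1007615-45062=962553; balance=2747706-962553=1785153
2. interest=⌊1785153·164/10000⌋=29276; principal=1007615-29276=978339; balance=1785153-978339=806814
3. interest=⌊806814·164/10000⌋=13231; principal=min(1007615-13231,806814)=806814; balance=806814-806814=0

1 45062 962553 1785153
2 29276 978339 806814
3 13231 806814 0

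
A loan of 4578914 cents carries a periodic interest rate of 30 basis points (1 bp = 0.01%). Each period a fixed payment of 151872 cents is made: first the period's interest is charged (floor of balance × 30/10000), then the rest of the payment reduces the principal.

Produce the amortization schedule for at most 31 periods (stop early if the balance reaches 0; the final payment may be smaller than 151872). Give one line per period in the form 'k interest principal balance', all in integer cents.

1. interest=⌊4578914·30/10000⌋=13736; principal=151872-13736=138136; balance=4578914-138136=4440778
2. interest=⌊4440778·30/10000⌋=13322; principal=151872-13322=138550; balance=4440778-138550=4302228
3. interest=⌊4302228·30/10000⌋=12906; principal=151872-12906=138966; balance=4302228-138966=4163262
4. interest=⌊4163262·30/10000⌋=12489; principal=151872-12489=139383; balance=4163262-139383=4023879
5. interest=⌊4023879·30/10000⌋=12071; principal=151872-12071=139801; balance=4023879-139801=3884078
6. interest=⌊3884078·30/10000⌋=11652; principal=151872-11652=140220; balance=3884078-140220=3743858
7. interest=⌊3743858·30/10000⌋=11231; principal=151872-11231=140641; balance=3743858-140641=3603217
8. interest=⌊3603217·30/10000⌋=10809; principal=151872-10809=141063; balance=3603217-141063=3462154
9. interest=⌊3462154·30/10000⌋=10386; principal=151872-10386=141486; balance=3462154-141486=3320668
10. interest=⌊3320668·30/10000⌋=9962; principal=151872-9962=141910; balance=3320668-141910=3178758
11. interest=⌊3178758·30/10000⌋=9536; principal=151872-9536=142336; balance=3178758-142336=3036422
12. interest=⌊3036422·30/10000⌋=9109; principal=151872-9109=142763; balance=3036422-142763=2893659
13. interest=⌊2893659·30/10000⌋=8680; principal=151872-8680=143192; balance=2893659-143192=2750467
14. interest=⌊2750467·30/10000⌋=8251; principal=151872-8251=143621; balance=2750467-143621=2606846
15. interest=⌊2606846·30/10000⌋=7820; principal=151872-7820=144052; balance=2606846-144052=2462794
16. interest=⌊2462794·30/10000⌋=7388; principal=151872-7388=144484; balance=2462794-144484=2318310
17. interest=⌊2318310·30/10000⌋=6954; principal=151872-6954=144918; balance=2318310-144918=2173392
18. interest=⌊2173392·30/10000⌋=6520; principal=151872-6520=145352; balance=2173392-145352=2028040
19. interest=⌊2028040·30/10000⌋=6084; principal=151872-6084=145788; balance=2028040-145788=1882252
20. interest=⌊1882252·30/10000⌋=5646; principal=151872-5646=146226; balance=1882252-146226=1736026
21. interest=⌊1736026·30/10000⌋=5208; principal=151872-5208=146664; balance=1736026-146664=1589362
22. interest=⌊1589362·30/10000⌋=4768; principal=151872-4768=147104; balance=1589362-147104=1442258
23. interest=⌊1442258·30/10000⌋=4326; principal=151872-4326=147546; balance=1442258-147546=1294712
24. interest=⌊1294712·30/10000⌋=3884; principal=151872-3884=147988; balance=1294712-147988=1146724
25. interest=⌊1146724·30/10000⌋=3440; principal=151872-3440=148432; balance=1146724-148432=998292
26. interest=⌊998292·30/10000⌋=2994; principal=151872-2994=148878; balance=998292-148878=849414
27. interest=⌊849414·30/10000⌋=2548; principal=151872-2548=149324; balance=849414-149324=700090
28. interest=⌊700090·30/10000⌋=2100; principal=151872-2100=149772; balance=700090-149772=550318
29. interest=⌊550318·30/10000⌋=1650; principal=151872-1650=150222; balance=550318-150222=400096
30. interest=⌊400096·30/10000⌋=1200; principal=151872-1200=150672; balance=400096-150672=249424
31. interest=⌊249424·30/10000⌋=748; principal=151872-748=151124; balance=249424-151124=98300

1 13736 138136 4440778
2 13322 138550 4302228
3 12906 138966 4163262
4 12489 139383 4023879
5 12071 139801 3884078
6 11652 140220 3743858
7 11231 140641 3603217
8 10809 141063 3462154
9 10386 141486 3320668
10 9962 141910 3178758
11 9536 142336 3036422
12 9109 142763 2893659
13 8680 143192 2750467
14 8251 143621 2606846
15 7820 144052 2462794
16 7388 144484 2318310
17 6954 144918 2173392
18 6520 145352 2028040
19 6084 145788 1882252
20 5646 146226 1736026
21 5208 146664 1589362
22 4768 147104 1442258
23 4326 147546 1294712
24 3884 147988 1146724
25 3440 148432 998292
26 2994 148878 849414
27 2548 149324 700090
28 2100 149772 550318
29 1650 150222 400096
30 1200 150672 249424
31 748 151124 98300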